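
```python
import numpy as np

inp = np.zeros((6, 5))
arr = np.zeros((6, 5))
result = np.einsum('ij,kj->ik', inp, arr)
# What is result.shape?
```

(6, 6)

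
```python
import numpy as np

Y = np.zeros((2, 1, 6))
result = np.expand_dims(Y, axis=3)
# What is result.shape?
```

(2, 1, 6, 1)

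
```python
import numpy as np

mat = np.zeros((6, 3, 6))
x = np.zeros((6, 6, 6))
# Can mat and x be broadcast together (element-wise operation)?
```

No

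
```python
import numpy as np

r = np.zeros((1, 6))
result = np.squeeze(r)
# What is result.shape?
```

(6,)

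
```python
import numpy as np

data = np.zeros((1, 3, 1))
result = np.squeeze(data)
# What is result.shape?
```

(3,)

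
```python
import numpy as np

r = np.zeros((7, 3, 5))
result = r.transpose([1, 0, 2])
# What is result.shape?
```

(3, 7, 5)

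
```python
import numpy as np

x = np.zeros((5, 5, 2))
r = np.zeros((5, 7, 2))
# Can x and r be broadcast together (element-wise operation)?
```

No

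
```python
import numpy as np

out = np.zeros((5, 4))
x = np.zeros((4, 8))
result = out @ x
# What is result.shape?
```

(5, 8)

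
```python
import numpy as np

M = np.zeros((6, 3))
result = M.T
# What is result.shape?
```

(3, 6)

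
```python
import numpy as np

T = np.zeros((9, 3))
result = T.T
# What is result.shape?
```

(3, 9)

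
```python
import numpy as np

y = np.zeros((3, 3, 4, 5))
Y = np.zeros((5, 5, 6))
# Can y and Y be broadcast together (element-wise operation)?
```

No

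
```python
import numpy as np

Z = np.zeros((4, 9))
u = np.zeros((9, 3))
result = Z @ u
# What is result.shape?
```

(4, 3)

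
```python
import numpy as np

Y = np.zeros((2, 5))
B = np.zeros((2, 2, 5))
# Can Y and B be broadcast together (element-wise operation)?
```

Yes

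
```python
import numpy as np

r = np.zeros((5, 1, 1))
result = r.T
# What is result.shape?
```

(1, 1, 5)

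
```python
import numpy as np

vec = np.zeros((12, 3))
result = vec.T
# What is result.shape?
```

(3, 12)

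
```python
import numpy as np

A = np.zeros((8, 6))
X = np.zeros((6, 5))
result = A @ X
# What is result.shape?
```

(8, 5)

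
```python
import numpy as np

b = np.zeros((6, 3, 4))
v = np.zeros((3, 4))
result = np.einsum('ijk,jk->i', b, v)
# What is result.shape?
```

(6,)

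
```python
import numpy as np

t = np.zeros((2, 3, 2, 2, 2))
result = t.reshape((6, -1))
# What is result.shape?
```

(6, 8)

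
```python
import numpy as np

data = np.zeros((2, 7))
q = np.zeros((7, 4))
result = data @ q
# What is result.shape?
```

(2, 4)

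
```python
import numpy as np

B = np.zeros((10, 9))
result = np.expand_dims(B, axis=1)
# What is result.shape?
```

(10, 1, 9)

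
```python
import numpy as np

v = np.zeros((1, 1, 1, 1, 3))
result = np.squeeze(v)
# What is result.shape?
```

(3,)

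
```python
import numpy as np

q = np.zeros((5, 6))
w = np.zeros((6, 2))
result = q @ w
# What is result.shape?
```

(5, 2)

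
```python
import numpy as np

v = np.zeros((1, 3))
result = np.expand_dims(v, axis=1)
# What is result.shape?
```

(1, 1, 3)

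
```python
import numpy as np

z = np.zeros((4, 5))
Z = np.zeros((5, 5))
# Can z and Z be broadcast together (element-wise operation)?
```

No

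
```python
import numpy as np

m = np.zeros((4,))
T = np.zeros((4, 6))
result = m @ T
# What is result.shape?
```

(6,)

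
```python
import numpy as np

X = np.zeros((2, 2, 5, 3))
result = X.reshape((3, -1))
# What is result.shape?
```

(3, 20)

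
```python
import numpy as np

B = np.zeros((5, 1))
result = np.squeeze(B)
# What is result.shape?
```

(5,)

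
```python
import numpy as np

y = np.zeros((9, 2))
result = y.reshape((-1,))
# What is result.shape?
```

(18,)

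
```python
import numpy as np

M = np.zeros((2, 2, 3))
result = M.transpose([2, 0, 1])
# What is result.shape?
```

(3, 2, 2)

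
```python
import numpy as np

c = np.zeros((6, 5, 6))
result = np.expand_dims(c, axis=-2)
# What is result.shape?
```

(6, 5, 1, 6)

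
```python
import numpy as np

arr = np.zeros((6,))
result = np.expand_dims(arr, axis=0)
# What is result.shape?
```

(1, 6)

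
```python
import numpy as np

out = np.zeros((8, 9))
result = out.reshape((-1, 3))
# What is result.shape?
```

(24, 3)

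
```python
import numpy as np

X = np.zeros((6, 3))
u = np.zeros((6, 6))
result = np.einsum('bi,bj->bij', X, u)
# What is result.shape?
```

(6, 3, 6)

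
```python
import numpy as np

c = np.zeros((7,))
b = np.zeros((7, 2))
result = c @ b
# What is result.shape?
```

(2,)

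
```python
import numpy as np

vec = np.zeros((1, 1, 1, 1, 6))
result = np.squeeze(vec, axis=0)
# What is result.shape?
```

(1, 1, 1, 6)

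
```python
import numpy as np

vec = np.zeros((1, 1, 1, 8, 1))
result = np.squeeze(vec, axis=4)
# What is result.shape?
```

(1, 1, 1, 8)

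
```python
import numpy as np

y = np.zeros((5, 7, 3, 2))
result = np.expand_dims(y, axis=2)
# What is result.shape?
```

(5, 7, 1, 3, 2)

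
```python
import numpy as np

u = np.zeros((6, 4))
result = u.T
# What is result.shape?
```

(4, 6)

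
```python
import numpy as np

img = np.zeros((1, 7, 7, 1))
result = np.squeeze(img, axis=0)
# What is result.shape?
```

(7, 7, 1)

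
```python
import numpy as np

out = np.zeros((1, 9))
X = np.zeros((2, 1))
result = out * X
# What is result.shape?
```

(2, 9)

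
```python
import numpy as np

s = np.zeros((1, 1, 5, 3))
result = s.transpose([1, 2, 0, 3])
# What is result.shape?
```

(1, 5, 1, 3)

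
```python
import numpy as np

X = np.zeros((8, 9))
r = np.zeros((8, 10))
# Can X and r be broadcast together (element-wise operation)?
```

No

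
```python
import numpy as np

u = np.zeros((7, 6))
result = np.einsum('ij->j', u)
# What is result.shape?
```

(6,)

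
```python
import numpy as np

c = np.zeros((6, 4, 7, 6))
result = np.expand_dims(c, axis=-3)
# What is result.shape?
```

(6, 4, 1, 7, 6)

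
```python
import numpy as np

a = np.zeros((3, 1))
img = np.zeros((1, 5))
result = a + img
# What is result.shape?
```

(3, 5)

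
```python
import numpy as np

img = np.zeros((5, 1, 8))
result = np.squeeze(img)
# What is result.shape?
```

(5, 8)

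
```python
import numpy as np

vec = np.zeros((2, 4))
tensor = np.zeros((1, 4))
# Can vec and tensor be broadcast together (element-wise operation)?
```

Yes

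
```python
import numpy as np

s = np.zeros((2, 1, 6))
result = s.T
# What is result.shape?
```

(6, 1, 2)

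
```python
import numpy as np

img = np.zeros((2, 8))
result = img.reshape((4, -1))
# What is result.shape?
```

(4, 4)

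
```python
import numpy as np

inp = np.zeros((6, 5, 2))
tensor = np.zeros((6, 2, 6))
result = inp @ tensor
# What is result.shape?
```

(6, 5, 6)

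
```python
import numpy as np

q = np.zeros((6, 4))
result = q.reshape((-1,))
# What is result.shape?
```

(24,)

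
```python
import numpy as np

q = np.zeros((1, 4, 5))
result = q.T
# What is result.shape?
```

(5, 4, 1)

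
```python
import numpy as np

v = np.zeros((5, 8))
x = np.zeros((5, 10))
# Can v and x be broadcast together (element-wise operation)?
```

No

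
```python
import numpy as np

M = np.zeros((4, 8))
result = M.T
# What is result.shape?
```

(8, 4)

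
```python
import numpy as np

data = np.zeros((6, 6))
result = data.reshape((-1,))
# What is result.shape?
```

(36,)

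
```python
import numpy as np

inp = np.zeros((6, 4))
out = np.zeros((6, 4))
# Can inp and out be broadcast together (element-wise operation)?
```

Yes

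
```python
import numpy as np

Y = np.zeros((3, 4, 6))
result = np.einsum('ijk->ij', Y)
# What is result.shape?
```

(3, 4)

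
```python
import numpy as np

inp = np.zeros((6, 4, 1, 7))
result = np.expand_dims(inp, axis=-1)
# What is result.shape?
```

(6, 4, 1, 7, 1)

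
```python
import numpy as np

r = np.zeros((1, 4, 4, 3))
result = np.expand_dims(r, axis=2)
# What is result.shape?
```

(1, 4, 1, 4, 3)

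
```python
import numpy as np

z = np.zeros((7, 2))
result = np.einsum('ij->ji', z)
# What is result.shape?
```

(2, 7)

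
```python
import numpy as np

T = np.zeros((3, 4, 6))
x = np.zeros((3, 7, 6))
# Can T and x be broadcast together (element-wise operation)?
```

No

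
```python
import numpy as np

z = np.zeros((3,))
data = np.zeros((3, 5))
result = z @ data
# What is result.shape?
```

(5,)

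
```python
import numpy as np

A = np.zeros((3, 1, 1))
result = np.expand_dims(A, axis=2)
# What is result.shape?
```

(3, 1, 1, 1)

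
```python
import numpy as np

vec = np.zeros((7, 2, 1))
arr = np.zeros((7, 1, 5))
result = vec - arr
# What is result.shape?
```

(7, 2, 5)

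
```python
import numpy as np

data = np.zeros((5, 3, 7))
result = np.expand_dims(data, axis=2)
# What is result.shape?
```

(5, 3, 1, 7)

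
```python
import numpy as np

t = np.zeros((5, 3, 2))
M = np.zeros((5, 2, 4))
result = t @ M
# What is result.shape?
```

(5, 3, 4)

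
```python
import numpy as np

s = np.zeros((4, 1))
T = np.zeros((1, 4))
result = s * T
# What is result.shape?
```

(4, 4)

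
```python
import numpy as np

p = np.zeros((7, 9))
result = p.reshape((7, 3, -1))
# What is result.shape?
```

(7, 3, 3)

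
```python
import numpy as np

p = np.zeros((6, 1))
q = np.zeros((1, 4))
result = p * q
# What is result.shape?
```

(6, 4)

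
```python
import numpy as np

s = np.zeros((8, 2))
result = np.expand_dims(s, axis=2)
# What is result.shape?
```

(8, 2, 1)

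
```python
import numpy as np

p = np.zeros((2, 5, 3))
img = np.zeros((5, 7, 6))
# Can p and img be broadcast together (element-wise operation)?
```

No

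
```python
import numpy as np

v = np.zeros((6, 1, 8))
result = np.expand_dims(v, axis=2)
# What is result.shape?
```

(6, 1, 1, 8)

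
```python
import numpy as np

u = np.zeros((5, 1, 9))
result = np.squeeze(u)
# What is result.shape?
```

(5, 9)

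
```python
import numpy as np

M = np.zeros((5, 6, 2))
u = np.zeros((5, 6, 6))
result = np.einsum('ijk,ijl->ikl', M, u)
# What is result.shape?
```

(5, 2, 6)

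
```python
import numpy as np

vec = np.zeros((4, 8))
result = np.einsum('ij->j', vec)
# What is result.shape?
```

(8,)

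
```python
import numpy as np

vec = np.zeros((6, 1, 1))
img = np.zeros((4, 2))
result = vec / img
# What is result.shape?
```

(6, 4, 2)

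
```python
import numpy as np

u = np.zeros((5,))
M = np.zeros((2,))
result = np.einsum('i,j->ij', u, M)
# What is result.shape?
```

(5, 2)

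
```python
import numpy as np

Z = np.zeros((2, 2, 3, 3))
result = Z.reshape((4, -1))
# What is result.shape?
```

(4, 9)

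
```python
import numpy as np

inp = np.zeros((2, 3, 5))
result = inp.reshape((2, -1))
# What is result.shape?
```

(2, 15)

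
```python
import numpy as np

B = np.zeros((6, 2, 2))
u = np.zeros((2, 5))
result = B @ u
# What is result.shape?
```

(6, 2, 5)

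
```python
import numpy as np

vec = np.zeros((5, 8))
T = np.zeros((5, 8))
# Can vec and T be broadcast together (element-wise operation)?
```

Yes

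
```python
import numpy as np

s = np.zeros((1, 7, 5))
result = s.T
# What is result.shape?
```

(5, 7, 1)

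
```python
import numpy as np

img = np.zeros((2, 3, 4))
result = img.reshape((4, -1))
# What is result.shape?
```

(4, 6)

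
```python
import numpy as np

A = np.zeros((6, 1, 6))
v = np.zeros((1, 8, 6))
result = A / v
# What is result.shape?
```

(6, 8, 6)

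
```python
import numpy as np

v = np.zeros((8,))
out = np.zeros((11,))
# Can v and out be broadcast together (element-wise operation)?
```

No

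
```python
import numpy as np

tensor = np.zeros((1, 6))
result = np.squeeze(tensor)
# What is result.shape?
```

(6,)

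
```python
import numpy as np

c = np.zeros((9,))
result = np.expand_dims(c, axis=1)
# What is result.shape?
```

(9, 1)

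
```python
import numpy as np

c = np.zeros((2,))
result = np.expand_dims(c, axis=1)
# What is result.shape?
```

(2, 1)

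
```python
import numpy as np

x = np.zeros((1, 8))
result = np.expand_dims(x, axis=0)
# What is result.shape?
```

(1, 1, 8)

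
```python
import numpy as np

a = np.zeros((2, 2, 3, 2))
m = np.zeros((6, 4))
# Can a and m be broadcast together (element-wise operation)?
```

No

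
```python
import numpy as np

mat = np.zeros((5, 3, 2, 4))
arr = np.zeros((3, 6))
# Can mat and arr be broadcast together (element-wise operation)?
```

No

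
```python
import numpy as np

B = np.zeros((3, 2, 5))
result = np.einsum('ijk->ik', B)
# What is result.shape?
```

(3, 5)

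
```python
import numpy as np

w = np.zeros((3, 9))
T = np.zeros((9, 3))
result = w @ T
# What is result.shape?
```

(3, 3)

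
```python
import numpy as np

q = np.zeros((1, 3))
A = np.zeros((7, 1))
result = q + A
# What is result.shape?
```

(7, 3)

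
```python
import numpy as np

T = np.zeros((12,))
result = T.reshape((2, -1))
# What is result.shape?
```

(2, 6)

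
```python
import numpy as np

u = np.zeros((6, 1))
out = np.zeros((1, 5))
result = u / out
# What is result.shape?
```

(6, 5)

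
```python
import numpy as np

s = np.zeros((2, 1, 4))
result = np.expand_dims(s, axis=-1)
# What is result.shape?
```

(2, 1, 4, 1)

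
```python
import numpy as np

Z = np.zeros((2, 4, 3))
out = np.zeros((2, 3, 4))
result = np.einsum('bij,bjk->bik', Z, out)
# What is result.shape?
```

(2, 4, 4)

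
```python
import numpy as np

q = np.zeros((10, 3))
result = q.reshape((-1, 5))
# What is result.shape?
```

(6, 5)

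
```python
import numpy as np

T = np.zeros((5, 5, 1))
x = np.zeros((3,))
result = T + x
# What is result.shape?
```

(5, 5, 3)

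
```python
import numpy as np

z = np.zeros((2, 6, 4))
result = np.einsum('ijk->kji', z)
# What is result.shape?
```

(4, 6, 2)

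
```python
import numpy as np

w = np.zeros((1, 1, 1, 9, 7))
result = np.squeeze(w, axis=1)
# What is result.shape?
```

(1, 1, 9, 7)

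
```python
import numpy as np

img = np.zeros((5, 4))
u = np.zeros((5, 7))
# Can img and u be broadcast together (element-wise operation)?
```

No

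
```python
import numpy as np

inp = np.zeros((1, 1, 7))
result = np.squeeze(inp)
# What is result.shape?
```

(7,)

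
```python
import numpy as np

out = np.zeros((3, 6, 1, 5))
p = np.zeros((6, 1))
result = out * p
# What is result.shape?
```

(3, 6, 6, 5)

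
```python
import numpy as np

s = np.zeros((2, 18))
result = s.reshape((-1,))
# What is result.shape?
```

(36,)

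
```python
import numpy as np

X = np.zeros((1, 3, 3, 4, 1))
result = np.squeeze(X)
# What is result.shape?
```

(3, 3, 4)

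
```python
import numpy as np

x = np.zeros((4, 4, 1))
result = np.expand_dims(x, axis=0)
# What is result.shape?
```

(1, 4, 4, 1)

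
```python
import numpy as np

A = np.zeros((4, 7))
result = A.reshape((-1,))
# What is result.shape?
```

(28,)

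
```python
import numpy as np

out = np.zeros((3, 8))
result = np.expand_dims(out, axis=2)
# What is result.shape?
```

(3, 8, 1)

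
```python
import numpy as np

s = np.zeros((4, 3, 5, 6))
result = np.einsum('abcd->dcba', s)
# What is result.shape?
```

(6, 5, 3, 4)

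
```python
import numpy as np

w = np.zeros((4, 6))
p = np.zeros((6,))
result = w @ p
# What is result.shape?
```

(4,)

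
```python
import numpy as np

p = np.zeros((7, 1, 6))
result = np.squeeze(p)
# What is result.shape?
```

(7, 6)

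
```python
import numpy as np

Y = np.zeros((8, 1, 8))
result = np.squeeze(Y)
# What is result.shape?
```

(8, 8)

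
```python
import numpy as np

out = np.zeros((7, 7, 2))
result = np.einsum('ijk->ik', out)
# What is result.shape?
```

(7, 2)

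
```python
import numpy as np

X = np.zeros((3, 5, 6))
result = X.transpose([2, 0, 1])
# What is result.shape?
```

(6, 3, 5)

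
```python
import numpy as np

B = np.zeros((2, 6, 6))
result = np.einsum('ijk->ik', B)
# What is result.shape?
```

(2, 6)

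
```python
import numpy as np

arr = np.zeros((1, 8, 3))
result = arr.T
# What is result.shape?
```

(3, 8, 1)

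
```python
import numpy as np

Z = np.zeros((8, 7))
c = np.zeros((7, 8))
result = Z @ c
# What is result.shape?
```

(8, 8)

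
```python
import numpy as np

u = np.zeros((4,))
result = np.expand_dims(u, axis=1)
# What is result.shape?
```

(4, 1)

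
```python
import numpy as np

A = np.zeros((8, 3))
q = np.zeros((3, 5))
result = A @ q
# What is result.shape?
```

(8, 5)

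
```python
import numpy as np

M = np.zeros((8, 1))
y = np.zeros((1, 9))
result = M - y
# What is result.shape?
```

(8, 9)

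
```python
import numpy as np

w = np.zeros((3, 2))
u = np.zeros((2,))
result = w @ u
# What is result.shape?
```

(3,)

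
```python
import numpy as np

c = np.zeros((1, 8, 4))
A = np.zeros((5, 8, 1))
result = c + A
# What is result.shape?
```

(5, 8, 4)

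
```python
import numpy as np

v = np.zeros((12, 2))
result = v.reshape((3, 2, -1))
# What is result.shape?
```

(3, 2, 4)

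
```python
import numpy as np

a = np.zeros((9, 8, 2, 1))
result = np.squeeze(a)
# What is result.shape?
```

(9, 8, 2)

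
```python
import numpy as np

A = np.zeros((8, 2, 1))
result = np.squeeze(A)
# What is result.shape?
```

(8, 2)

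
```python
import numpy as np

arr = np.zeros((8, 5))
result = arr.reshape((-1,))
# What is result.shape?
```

(40,)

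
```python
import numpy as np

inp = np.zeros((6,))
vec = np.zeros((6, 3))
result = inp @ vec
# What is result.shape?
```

(3,)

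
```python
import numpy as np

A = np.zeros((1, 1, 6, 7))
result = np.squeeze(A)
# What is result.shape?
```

(6, 7)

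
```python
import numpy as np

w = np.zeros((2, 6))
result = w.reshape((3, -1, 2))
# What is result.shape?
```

(3, 2, 2)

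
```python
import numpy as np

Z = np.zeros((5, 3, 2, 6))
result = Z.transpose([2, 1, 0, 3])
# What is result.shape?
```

(2, 3, 5, 6)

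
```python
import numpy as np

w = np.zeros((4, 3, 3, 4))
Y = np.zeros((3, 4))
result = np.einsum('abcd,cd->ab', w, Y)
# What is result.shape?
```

(4, 3)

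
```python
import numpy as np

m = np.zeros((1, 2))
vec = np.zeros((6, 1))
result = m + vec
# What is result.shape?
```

(6, 2)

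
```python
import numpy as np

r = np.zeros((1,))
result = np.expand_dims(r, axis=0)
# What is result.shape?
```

(1, 1)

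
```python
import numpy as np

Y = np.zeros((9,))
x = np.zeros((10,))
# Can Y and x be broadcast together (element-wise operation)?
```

No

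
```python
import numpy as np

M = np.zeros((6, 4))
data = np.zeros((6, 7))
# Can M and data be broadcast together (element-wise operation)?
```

No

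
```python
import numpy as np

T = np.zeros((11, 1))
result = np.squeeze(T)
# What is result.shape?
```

(11,)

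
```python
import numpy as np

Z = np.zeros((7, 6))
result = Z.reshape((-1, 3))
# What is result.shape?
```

(14, 3)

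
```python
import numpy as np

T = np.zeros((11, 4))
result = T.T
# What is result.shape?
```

(4, 11)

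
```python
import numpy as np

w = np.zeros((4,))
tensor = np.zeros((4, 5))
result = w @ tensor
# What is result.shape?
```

(5,)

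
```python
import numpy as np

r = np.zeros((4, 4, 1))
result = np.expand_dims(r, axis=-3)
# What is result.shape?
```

(4, 1, 4, 1)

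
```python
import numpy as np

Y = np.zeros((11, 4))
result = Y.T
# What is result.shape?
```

(4, 11)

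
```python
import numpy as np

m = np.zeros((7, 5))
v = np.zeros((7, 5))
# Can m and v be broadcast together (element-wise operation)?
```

Yes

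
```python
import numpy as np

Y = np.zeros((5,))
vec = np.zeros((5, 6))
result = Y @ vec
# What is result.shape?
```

(6,)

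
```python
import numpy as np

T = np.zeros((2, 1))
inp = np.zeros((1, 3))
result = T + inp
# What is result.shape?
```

(2, 3)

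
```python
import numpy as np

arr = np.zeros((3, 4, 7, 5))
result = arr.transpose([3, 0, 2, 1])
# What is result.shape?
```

(5, 3, 7, 4)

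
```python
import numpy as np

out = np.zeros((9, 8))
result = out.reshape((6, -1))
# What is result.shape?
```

(6, 12)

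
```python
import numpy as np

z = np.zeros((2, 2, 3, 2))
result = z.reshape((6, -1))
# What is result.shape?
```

(6, 4)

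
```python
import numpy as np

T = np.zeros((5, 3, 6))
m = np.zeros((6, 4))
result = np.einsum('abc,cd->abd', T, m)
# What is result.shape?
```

(5, 3, 4)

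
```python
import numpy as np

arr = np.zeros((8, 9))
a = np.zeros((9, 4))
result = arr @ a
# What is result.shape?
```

(8, 4)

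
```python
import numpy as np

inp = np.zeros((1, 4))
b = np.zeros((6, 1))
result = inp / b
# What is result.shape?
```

(6, 4)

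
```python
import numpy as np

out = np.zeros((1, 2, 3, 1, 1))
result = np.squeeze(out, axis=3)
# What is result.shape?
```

(1, 2, 3, 1)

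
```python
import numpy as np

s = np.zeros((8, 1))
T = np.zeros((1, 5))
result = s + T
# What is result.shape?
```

(8, 5)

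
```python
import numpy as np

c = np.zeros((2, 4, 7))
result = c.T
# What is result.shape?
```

(7, 4, 2)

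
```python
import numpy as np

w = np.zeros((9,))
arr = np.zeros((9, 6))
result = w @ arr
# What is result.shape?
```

(6,)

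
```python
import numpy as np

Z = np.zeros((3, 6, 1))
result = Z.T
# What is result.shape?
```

(1, 6, 3)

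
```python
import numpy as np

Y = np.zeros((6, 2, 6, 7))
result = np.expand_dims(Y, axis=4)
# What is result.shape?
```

(6, 2, 6, 7, 1)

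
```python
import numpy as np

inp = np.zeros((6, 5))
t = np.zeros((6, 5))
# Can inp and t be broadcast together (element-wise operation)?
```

Yes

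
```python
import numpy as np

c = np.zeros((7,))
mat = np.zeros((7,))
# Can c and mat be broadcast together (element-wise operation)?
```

Yes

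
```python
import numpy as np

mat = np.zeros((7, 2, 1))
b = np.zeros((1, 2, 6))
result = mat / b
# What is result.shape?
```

(7, 2, 6)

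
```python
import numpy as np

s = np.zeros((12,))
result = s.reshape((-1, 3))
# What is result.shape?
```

(4, 3)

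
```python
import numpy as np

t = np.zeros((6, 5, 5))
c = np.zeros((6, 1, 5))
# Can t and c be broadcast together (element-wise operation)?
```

Yes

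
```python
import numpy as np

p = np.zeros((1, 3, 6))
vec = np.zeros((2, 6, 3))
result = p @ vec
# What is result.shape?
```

(2, 3, 3)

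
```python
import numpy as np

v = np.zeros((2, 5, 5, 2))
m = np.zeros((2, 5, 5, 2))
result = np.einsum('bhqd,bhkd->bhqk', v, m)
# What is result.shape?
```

(2, 5, 5, 5)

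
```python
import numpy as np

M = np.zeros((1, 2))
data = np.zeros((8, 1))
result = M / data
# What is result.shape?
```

(8, 2)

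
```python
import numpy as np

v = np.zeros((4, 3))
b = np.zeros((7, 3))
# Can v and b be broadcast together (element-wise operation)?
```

No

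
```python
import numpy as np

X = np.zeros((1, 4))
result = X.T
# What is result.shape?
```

(4, 1)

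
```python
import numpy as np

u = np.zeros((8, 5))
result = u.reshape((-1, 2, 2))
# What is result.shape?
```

(10, 2, 2)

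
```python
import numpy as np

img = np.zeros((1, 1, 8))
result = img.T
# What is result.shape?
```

(8, 1, 1)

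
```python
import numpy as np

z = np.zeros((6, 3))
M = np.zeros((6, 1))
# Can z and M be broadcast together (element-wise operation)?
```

Yes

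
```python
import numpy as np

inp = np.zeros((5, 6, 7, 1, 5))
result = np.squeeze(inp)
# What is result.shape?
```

(5, 6, 7, 5)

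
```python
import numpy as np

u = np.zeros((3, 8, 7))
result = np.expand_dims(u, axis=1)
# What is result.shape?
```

(3, 1, 8, 7)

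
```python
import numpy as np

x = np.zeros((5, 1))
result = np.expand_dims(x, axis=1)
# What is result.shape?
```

(5, 1, 1)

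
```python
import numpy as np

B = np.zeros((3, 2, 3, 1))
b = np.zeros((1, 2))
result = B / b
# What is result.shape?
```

(3, 2, 3, 2)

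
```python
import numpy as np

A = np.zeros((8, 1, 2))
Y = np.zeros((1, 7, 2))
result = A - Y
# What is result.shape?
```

(8, 7, 2)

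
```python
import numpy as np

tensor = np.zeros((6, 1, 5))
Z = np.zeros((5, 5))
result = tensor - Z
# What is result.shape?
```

(6, 5, 5)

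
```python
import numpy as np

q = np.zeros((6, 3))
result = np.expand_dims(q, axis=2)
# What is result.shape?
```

(6, 3, 1)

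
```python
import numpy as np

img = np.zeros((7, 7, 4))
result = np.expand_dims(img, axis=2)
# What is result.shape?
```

(7, 7, 1, 4)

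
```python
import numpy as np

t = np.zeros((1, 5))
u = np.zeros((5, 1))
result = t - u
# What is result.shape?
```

(5, 5)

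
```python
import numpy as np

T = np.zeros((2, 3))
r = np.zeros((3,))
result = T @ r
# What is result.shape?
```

(2,)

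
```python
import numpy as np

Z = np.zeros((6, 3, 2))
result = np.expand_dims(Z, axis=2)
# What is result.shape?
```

(6, 3, 1, 2)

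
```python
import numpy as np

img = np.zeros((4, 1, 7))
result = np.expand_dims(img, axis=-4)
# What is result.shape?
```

(1, 4, 1, 7)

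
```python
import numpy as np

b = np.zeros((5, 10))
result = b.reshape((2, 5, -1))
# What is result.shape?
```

(2, 5, 5)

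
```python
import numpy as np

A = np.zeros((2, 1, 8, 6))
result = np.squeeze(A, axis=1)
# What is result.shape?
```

(2, 8, 6)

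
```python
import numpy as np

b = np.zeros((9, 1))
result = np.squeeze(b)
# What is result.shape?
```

(9,)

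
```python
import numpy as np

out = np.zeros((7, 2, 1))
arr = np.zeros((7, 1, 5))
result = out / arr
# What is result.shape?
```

(7, 2, 5)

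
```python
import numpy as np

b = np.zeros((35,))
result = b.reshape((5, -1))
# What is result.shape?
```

(5, 7)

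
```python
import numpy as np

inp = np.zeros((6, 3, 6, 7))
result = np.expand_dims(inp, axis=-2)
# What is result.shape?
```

(6, 3, 6, 1, 7)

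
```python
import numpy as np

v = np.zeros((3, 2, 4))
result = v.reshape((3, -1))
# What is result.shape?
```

(3, 8)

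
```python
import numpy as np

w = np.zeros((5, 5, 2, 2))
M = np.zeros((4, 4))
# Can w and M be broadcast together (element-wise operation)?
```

No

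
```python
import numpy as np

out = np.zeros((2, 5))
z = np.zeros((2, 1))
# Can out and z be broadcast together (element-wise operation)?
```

Yes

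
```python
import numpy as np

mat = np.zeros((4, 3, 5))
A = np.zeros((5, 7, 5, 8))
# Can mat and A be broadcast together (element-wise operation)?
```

No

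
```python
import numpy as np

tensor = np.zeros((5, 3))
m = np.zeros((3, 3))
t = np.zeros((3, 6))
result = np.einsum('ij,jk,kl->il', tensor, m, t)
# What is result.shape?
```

(5, 6)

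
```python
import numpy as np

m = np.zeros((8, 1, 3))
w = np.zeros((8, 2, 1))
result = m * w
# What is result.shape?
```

(8, 2, 3)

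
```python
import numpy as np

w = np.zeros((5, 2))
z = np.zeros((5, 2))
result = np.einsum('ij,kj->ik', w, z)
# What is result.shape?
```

(5, 5)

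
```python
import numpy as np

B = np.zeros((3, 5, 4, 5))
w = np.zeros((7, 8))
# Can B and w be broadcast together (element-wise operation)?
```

No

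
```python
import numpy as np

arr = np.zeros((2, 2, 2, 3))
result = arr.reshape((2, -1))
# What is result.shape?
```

(2, 12)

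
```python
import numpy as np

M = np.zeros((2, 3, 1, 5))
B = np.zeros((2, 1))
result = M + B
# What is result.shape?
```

(2, 3, 2, 5)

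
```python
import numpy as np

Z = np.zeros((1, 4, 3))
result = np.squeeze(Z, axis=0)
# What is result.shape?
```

(4, 3)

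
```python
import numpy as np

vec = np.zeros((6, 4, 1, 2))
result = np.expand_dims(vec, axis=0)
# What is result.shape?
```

(1, 6, 4, 1, 2)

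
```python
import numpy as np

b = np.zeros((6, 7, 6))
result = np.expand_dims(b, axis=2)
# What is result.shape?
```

(6, 7, 1, 6)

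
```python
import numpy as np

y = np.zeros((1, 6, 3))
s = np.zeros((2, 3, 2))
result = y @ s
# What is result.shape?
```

(2, 6, 2)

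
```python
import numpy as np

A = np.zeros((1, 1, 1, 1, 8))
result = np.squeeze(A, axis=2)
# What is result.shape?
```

(1, 1, 1, 8)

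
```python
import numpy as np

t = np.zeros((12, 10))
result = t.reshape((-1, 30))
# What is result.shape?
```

(4, 30)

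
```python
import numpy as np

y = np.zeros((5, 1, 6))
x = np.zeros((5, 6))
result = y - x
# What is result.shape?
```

(5, 5, 6)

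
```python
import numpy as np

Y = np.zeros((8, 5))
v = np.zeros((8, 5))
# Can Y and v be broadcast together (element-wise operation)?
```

Yes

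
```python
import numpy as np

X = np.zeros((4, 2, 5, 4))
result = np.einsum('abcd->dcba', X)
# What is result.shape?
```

(4, 5, 2, 4)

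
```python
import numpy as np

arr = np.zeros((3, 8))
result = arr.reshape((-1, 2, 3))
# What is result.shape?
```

(4, 2, 3)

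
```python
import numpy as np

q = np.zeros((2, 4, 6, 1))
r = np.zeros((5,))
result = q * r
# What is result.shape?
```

(2, 4, 6, 5)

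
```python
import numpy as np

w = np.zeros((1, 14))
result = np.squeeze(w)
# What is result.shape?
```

(14,)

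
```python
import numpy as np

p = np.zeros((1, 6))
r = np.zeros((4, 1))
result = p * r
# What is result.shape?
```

(4, 6)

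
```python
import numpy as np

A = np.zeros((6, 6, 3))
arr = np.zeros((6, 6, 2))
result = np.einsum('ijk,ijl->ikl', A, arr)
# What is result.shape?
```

(6, 3, 2)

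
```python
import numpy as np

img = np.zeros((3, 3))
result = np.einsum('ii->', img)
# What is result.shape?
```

()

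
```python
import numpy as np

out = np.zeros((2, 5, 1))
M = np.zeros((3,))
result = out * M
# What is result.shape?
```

(2, 5, 3)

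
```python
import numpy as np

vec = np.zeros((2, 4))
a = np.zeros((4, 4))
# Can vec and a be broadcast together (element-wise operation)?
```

No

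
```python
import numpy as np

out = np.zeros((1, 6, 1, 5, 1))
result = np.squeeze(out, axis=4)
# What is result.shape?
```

(1, 6, 1, 5)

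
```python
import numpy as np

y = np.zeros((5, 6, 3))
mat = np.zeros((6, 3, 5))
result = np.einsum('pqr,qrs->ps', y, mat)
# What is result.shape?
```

(5, 5)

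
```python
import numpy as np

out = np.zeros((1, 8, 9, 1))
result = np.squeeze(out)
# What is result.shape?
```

(8, 9)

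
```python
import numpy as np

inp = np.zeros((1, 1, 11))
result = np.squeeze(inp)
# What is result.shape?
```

(11,)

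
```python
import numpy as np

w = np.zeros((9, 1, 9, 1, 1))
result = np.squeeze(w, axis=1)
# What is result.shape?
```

(9, 9, 1, 1)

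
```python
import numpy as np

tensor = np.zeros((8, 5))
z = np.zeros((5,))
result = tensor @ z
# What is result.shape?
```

(8,)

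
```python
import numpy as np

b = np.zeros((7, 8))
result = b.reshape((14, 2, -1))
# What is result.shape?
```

(14, 2, 2)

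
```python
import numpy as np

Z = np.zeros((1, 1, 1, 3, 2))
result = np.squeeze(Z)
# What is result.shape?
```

(3, 2)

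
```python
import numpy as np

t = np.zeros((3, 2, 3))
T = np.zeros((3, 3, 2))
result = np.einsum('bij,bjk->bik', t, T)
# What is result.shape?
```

(3, 2, 2)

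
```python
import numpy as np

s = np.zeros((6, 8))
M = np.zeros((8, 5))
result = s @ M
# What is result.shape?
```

(6, 5)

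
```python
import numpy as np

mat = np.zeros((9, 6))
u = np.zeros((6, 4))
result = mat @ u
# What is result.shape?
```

(9, 4)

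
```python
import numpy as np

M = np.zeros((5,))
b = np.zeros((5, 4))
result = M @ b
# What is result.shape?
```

(4,)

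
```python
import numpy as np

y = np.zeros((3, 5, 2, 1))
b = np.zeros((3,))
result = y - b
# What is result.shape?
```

(3, 5, 2, 3)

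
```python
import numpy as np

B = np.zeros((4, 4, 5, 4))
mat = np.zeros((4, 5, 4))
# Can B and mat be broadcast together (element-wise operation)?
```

Yes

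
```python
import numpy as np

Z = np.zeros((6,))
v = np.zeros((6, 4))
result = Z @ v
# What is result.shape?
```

(4,)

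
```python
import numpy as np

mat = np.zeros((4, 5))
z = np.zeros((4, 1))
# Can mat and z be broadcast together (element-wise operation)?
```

Yes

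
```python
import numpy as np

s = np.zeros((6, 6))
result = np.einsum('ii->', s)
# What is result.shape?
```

()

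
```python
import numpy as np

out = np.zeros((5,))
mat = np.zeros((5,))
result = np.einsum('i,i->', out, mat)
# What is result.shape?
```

()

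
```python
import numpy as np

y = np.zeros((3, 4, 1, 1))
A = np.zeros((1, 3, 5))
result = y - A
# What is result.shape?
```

(3, 4, 3, 5)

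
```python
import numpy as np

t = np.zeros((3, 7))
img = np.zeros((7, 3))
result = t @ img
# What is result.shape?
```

(3, 3)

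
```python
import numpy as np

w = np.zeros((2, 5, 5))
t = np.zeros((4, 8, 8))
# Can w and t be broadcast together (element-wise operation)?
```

No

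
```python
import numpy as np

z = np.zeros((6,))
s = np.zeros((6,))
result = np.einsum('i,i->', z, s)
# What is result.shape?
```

()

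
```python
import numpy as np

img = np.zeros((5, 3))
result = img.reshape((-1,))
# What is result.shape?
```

(15,)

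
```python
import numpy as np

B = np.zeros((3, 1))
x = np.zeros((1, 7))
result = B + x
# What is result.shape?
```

(3, 7)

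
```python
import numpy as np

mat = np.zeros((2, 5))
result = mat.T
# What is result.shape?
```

(5, 2)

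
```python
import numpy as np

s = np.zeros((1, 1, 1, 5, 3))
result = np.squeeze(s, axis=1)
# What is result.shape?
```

(1, 1, 5, 3)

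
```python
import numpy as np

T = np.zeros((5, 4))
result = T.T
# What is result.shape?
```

(4, 5)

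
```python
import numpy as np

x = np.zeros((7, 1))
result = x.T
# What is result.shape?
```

(1, 7)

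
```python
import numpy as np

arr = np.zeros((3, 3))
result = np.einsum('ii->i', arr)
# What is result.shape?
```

(3,)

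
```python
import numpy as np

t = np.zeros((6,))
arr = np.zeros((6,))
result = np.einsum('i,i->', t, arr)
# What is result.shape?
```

()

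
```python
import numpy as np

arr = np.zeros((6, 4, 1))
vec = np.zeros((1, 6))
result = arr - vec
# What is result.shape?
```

(6, 4, 6)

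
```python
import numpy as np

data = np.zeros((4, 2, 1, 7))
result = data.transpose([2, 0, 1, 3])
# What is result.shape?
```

(1, 4, 2, 7)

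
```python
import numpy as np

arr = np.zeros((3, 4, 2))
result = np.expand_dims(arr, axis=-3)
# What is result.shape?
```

(3, 1, 4, 2)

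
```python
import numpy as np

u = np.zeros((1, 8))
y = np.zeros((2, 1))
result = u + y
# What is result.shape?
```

(2, 8)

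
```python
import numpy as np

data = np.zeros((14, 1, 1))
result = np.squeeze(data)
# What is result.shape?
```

(14,)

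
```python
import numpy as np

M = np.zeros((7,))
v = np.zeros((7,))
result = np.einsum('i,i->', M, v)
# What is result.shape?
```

()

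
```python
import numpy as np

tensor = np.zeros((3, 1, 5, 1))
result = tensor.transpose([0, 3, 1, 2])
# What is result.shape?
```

(3, 1, 1, 5)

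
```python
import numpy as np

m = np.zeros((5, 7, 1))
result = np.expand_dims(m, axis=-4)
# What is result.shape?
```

(1, 5, 7, 1)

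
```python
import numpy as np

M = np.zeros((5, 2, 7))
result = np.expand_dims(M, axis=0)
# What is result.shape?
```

(1, 5, 2, 7)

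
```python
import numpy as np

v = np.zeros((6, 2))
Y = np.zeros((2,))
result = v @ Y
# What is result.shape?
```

(6,)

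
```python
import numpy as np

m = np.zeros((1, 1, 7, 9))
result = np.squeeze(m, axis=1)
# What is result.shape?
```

(1, 7, 9)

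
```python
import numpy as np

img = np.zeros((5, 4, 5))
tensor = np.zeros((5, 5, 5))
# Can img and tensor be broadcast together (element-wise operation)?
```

No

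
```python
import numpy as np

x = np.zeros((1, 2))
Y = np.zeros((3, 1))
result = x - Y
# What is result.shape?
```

(3, 2)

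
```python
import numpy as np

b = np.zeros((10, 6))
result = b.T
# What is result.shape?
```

(6, 10)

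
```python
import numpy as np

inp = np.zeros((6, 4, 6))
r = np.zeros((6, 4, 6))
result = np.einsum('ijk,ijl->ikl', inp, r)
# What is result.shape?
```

(6, 6, 6)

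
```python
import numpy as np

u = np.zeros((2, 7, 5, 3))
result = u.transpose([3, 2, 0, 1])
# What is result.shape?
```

(3, 5, 2, 7)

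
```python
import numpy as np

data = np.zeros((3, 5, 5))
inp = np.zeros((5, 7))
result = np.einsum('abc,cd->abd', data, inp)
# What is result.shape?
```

(3, 5, 7)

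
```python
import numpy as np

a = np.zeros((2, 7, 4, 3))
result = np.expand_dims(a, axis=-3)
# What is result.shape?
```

(2, 7, 1, 4, 3)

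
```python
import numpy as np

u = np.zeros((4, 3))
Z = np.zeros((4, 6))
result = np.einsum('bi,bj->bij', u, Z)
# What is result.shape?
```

(4, 3, 6)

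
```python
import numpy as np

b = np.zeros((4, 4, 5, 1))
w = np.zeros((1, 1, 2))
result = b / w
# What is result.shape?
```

(4, 4, 5, 2)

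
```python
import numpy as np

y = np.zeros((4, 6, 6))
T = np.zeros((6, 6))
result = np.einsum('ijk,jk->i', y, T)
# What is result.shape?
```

(4,)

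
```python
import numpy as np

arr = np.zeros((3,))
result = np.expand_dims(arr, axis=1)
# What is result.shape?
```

(3, 1)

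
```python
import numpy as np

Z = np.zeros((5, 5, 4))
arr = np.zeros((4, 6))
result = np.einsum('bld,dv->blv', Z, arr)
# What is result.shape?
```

(5, 5, 6)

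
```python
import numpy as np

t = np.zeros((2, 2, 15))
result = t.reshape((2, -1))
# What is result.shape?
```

(2, 30)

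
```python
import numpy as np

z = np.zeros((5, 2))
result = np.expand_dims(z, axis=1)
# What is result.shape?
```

(5, 1, 2)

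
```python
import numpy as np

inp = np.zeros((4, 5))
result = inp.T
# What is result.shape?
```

(5, 4)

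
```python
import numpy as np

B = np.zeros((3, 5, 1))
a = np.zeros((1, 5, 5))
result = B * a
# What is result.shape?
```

(3, 5, 5)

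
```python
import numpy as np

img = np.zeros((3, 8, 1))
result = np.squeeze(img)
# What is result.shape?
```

(3, 8)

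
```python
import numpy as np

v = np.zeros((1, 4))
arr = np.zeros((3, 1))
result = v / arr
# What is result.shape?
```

(3, 4)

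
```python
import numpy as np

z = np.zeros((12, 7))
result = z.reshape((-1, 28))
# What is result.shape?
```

(3, 28)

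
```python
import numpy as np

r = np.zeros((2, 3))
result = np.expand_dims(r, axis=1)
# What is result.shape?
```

(2, 1, 3)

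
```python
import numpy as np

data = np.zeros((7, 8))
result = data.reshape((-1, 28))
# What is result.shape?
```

(2, 28)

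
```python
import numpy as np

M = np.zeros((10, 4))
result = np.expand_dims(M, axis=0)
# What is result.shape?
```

(1, 10, 4)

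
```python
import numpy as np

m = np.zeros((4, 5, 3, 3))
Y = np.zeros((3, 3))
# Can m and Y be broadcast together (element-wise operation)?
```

Yes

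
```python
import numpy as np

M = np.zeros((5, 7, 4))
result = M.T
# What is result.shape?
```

(4, 7, 5)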